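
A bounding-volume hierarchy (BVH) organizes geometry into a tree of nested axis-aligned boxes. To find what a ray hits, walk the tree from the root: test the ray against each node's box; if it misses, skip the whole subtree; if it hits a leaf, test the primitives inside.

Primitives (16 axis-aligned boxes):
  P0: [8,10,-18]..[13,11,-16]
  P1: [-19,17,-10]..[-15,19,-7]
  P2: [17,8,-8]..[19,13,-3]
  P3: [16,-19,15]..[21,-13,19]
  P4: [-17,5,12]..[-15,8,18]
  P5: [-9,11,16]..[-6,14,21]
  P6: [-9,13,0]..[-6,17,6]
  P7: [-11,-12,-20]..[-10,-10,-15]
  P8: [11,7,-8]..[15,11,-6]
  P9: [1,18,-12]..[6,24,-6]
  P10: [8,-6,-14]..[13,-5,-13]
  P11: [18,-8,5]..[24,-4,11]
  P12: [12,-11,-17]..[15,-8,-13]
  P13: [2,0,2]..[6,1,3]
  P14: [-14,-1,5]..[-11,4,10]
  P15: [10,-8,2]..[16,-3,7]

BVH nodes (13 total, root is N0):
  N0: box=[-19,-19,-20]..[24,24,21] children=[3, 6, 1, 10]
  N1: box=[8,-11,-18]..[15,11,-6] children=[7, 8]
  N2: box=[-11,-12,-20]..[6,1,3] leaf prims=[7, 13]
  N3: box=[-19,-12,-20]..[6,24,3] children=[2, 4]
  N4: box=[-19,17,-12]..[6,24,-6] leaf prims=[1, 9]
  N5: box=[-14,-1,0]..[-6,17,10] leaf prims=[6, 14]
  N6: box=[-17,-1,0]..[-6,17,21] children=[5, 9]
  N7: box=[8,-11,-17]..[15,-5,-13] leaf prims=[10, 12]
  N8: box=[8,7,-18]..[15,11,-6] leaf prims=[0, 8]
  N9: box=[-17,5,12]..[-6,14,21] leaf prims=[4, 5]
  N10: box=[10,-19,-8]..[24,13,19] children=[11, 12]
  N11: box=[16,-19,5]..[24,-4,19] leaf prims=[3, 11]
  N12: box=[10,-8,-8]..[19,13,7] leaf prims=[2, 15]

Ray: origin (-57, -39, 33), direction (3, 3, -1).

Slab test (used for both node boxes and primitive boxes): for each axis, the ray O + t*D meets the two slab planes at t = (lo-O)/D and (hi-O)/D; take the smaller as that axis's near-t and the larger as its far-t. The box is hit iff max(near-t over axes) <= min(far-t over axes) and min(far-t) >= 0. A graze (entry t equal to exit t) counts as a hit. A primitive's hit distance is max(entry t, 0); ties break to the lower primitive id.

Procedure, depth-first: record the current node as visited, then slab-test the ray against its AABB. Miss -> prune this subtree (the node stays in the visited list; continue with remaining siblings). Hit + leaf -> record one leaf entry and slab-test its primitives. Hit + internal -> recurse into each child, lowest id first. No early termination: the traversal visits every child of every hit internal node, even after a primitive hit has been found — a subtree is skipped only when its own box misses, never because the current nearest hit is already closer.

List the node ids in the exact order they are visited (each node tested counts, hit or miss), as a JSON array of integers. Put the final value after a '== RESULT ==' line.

Walk:
N0 x:[38/3,27] y:[20/3,21] z:[12,53] -> hit [38/3,21], descend [1, 3, 6, 10]
  N1 x:[65/3,24] y:[28/3,50/3] z:[39,51] -> miss, prune
  N3 x:[38/3,21] y:[9,21] z:[30,53] -> miss, prune
  N6 x:[40/3,17] y:[38/3,56/3] z:[12,33] -> hit [40/3,17], descend [5, 9]
    N5 x:[43/3,17] y:[38/3,56/3] z:[23,33] -> miss, prune
    N9 x:[40/3,17] y:[44/3,53/3] z:[12,21] -> hit [44/3,17] leaf, test {P4(miss), P5@t=50/3}
  N10 x:[67/3,27] y:[20/3,52/3] z:[14,41] -> miss, prune

order=[0, 1, 3, 6, 5, 9, 10]  |boxes|=7  |leaves|=1  hit=P5

== RESULT ==
[0, 1, 3, 6, 5, 9, 10]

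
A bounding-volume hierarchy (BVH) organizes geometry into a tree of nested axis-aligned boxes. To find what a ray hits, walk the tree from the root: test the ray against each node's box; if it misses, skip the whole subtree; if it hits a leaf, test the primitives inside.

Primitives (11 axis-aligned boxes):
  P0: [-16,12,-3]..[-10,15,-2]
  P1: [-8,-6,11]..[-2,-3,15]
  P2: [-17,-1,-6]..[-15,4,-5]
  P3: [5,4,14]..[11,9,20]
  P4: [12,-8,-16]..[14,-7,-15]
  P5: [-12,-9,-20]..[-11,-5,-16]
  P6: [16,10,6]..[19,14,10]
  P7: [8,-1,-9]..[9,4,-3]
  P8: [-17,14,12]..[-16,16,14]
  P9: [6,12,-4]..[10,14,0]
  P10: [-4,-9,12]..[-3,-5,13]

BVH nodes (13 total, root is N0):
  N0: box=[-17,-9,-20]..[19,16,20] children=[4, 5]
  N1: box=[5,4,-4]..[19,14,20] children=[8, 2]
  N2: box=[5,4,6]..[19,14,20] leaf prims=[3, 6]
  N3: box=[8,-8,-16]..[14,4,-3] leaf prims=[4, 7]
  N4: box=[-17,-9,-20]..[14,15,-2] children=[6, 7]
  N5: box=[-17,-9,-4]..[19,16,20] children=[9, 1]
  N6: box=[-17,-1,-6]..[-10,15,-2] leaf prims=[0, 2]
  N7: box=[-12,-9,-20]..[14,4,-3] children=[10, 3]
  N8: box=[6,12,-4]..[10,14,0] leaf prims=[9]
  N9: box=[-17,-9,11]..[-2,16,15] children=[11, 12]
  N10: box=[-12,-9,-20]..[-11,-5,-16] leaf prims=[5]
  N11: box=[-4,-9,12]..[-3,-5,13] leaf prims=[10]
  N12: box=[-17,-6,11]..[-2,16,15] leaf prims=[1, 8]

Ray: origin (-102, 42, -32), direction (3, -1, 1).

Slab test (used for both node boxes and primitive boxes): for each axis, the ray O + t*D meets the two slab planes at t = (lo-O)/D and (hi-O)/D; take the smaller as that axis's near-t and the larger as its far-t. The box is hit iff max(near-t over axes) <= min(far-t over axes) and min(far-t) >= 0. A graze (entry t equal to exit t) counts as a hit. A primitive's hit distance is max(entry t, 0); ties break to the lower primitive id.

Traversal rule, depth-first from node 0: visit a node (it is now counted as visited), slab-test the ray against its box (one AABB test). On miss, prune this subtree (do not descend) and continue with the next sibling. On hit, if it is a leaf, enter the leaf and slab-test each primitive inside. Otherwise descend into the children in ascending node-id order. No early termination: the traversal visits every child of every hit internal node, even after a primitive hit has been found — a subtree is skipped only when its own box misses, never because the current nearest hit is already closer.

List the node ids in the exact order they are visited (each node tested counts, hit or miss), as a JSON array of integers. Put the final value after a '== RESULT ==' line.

Trace the traversal:
N0 x:[85/3,121/3] y:[26,51] z:[12,52] -> hit [85/3,121/3], descend [4, 5]
  N4 x:[85/3,116/3] y:[27,51] z:[12,30] -> hit [85/3,30], descend [6, 7]
    N6 x:[85/3,92/3] y:[27,43] z:[26,30] -> hit [85/3,30] leaf, test {P0@t=29, P2(miss)}
    N7 x:[30,116/3] y:[38,51] z:[12,29] -> miss, prune
  N5 x:[85/3,121/3] y:[26,51] z:[28,52] -> hit [85/3,121/3], descend [1, 9]
    N1 x:[107/3,121/3] y:[28,38] z:[28,52] -> hit [107/3,38], descend [2, 8]
      N2 x:[107/3,121/3] y:[28,38] z:[38,52] -> hit [38,38] leaf, test {P3(miss), P6(miss)}
      N8 x:[36,112/3] y:[28,30] z:[28,32] -> miss, prune
    N9 x:[85/3,100/3] y:[26,51] z:[43,47] -> miss, prune

Visited [0, 4, 6, 7, 5, 1, 2, 8, 9]. Tests: 9 box, 2 leaf. Nearest: P0.

== RESULT ==
[0, 4, 6, 7, 5, 1, 2, 8, 9]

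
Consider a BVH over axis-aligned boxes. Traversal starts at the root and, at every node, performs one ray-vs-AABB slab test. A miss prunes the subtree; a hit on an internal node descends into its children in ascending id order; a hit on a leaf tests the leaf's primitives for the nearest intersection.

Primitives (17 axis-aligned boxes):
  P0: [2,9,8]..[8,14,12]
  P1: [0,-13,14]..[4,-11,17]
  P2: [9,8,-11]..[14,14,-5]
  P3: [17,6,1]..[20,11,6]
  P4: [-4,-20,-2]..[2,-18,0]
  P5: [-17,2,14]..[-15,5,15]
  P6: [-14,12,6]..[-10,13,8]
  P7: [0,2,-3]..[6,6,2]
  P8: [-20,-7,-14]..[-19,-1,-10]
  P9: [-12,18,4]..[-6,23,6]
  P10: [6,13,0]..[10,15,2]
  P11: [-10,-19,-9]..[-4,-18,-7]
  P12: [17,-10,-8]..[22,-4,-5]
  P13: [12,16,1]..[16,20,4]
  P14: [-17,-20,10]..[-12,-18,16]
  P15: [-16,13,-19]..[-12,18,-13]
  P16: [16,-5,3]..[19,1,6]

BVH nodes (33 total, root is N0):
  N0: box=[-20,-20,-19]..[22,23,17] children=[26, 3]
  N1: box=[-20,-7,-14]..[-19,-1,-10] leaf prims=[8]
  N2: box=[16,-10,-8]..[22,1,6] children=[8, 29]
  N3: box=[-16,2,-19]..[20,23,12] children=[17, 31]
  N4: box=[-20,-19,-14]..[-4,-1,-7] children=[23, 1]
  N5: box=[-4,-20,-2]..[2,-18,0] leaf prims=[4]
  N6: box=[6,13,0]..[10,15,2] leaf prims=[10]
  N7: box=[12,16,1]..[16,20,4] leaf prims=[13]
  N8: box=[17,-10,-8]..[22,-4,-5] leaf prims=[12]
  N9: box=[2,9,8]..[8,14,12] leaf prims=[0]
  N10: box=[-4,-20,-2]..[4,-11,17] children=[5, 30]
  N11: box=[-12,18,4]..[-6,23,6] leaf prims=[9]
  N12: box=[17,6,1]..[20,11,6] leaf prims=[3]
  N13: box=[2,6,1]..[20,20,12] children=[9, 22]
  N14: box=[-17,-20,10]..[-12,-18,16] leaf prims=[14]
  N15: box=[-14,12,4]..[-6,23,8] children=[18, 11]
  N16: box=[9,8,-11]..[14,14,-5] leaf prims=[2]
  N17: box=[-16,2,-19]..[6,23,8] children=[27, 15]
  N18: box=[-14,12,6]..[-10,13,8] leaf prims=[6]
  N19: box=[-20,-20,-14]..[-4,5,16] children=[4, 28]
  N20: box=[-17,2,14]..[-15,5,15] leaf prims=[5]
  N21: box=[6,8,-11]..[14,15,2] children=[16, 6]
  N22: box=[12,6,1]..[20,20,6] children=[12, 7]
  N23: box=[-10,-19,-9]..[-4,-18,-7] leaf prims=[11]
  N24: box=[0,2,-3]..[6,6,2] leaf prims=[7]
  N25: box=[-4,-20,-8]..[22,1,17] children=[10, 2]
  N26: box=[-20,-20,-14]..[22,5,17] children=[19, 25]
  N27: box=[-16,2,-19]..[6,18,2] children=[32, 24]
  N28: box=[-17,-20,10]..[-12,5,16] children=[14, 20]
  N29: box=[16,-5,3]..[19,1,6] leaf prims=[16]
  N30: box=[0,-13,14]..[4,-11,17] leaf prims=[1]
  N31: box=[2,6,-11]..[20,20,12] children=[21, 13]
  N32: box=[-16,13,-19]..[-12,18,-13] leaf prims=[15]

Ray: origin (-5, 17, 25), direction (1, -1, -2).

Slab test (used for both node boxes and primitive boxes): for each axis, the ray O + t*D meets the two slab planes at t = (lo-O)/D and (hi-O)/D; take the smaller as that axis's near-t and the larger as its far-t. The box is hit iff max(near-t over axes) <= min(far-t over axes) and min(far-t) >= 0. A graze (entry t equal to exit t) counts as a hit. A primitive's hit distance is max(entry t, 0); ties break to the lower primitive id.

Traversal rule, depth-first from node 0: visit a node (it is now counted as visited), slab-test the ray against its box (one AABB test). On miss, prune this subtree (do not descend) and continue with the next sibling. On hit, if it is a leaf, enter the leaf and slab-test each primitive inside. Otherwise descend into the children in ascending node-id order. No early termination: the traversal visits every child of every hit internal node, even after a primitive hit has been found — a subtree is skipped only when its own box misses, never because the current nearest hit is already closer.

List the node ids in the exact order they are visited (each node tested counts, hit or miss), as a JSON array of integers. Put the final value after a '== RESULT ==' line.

Trace the traversal:
N0 x:[-15,27] y:[-6,37] z:[4,22] -> hit [4,22], descend [3, 26]
  N3 x:[-11,25] y:[-6,15] z:[13/2,22] -> hit [13/2,15], descend [17, 31]
    N17 x:[-11,11] y:[-6,15] z:[17/2,22] -> hit [17/2,11], descend [15, 27]
      N15 x:[-9,-1] y:[-6,5] z:[17/2,21/2] -> miss, prune
      N27 x:[-11,11] y:[-1,15] z:[23/2,22] -> miss, prune
    N31 x:[7,25] y:[-3,11] z:[13/2,18] -> hit [7,11], descend [13, 21]
      N13 x:[7,25] y:[-3,11] z:[13/2,12] -> hit [7,11], descend [9, 22]
        N9 x:[7,13] y:[3,8] z:[13/2,17/2] -> hit [7,8] leaf, test {P0@t=7}
        N22 x:[17,25] y:[-3,11] z:[19/2,12] -> miss, prune
      N21 x:[11,19] y:[2,9] z:[23/2,18] -> miss, prune
  N26 x:[-15,27] y:[12,37] z:[4,39/2] -> hit [12,39/2], descend [19, 25]
    N19 x:[-15,1] y:[12,37] z:[9/2,39/2] -> miss, prune
    N25 x:[1,27] y:[16,37] z:[4,33/2] -> hit [16,33/2], descend [2, 10]
      N2 x:[21,27] y:[16,27] z:[19/2,33/2] -> miss, prune
      N10 x:[1,9] y:[28,37] z:[4,27/2] -> miss, prune

Visited [0, 3, 17, 15, 27, 31, 13, 9, 22, 21, 26, 19, 25, 2, 10]. Tests: 15 box, 1 leaf. Nearest: P0.

== RESULT ==
[0, 3, 17, 15, 27, 31, 13, 9, 22, 21, 26, 19, 25, 2, 10]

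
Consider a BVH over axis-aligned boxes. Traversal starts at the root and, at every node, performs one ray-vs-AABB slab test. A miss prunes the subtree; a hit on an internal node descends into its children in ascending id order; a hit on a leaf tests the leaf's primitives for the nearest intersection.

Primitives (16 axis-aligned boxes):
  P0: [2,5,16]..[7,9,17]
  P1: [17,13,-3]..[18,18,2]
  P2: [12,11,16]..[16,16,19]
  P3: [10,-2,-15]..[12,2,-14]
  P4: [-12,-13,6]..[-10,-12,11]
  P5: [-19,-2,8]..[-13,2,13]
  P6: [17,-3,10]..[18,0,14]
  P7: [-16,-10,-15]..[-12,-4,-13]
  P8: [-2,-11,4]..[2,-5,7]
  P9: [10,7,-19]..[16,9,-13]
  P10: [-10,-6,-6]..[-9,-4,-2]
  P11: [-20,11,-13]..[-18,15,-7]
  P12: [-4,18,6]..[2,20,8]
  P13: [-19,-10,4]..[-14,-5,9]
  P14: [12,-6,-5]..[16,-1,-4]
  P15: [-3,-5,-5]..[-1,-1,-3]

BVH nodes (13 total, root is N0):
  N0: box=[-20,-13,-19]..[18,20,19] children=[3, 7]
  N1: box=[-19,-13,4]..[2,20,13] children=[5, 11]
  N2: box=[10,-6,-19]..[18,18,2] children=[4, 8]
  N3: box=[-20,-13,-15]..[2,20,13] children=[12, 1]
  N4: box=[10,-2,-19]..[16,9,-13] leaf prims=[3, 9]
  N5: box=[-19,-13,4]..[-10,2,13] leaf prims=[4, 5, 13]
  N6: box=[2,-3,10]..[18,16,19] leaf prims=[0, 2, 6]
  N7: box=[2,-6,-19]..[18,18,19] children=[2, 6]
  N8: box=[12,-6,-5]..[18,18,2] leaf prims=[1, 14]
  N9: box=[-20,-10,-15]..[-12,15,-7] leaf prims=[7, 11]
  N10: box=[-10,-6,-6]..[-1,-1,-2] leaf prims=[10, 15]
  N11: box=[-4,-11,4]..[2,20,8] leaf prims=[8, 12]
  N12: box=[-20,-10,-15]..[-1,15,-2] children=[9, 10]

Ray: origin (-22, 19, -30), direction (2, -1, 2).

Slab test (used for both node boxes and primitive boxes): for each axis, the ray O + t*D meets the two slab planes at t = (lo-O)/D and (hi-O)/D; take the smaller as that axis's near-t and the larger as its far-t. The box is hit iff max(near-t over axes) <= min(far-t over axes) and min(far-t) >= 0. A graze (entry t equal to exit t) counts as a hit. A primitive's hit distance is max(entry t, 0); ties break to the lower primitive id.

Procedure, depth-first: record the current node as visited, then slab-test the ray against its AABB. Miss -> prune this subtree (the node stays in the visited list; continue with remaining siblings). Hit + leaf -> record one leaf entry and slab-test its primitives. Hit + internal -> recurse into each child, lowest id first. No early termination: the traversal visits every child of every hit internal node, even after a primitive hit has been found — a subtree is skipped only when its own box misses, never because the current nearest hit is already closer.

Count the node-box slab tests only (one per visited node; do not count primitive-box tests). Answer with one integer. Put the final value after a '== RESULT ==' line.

Traverse from the root:
N0 x:[1,20] y:[-1,32] z:[11/2,49/2] -> hit [11/2,20], descend [3, 7]
  N3 x:[1,12] y:[-1,32] z:[15/2,43/2] -> hit [15/2,12], descend [1, 12]
    N1 x:[3/2,12] y:[-1,32] z:[17,43/2] -> miss, prune
    N12 x:[1,21/2] y:[4,29] z:[15/2,14] -> hit [15/2,21/2], descend [9, 10]
      N9 x:[1,5] y:[4,29] z:[15/2,23/2] -> miss, prune
      N10 x:[6,21/2] y:[20,25] z:[12,14] -> miss, prune
  N7 x:[12,20] y:[1,25] z:[11/2,49/2] -> hit [12,20], descend [2, 6]
    N2 x:[16,20] y:[1,25] z:[11/2,16] -> hit [16,16], descend [4, 8]
      N4 x:[16,19] y:[10,21] z:[11/2,17/2] -> miss, prune
      N8 x:[17,20] y:[1,25] z:[25/2,16] -> miss, prune
    N6 x:[12,20] y:[3,22] z:[20,49/2] -> hit [20,20] leaf, test {P0(miss), P2(miss), P6@t=20}

order=[0, 3, 1, 12, 9, 10, 7, 2, 4, 8, 6]  |boxes|=11  |leaves|=1  hit=P6

== RESULT ==
11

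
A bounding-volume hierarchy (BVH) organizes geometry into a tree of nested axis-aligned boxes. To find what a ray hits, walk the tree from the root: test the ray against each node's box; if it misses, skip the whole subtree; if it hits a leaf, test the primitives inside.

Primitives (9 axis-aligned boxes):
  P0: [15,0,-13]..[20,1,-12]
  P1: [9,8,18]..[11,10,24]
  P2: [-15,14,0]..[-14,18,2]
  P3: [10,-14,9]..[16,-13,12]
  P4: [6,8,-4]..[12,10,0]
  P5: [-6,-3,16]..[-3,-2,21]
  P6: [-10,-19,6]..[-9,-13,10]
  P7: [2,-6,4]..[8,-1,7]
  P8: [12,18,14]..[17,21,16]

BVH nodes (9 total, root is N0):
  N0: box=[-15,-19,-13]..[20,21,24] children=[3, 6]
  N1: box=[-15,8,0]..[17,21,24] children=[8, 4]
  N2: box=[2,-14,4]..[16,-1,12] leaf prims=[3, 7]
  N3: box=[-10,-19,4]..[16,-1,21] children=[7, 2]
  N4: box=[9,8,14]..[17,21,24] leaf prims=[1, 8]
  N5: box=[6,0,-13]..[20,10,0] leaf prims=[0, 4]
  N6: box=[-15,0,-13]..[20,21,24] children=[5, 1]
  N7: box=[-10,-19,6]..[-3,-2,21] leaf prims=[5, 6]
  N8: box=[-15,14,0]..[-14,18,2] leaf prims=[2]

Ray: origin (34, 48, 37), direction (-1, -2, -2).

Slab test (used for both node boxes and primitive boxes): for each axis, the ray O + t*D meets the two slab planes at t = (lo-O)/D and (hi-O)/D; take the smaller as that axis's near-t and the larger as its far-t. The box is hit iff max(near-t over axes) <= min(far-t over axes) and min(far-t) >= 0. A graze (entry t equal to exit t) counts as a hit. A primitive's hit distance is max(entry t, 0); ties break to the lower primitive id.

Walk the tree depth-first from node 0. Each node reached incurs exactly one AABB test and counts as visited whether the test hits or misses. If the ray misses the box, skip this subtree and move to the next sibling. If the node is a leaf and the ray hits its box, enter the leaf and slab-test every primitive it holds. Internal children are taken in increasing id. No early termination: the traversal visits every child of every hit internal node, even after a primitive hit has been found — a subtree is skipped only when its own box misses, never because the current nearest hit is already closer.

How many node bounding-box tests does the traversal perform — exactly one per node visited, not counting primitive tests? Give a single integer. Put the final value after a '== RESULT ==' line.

Trace the traversal:
N0 x:[14,49] y:[27/2,67/2] z:[13/2,25] -> hit [14,25], descend [3, 6]
  N3 x:[18,44] y:[49/2,67/2] z:[8,33/2] -> miss, prune
  N6 x:[14,49] y:[27/2,24] z:[13/2,25] -> hit [14,24], descend [1, 5]
    N1 x:[17,49] y:[27/2,20] z:[13/2,37/2] -> hit [17,37/2], descend [4, 8]
      N4 x:[17,25] y:[27/2,20] z:[13/2,23/2] -> miss, prune
      N8 x:[48,49] y:[15,17] z:[35/2,37/2] -> miss, prune
    N5 x:[14,28] y:[19,24] z:[37/2,25] -> hit [19,24] leaf, test {P0(miss), P4(miss)}

7 AABB tests over nodes [0, 3, 6, 1, 4, 8, 5]; 1 leaf entered; closest miss.

== RESULT ==
7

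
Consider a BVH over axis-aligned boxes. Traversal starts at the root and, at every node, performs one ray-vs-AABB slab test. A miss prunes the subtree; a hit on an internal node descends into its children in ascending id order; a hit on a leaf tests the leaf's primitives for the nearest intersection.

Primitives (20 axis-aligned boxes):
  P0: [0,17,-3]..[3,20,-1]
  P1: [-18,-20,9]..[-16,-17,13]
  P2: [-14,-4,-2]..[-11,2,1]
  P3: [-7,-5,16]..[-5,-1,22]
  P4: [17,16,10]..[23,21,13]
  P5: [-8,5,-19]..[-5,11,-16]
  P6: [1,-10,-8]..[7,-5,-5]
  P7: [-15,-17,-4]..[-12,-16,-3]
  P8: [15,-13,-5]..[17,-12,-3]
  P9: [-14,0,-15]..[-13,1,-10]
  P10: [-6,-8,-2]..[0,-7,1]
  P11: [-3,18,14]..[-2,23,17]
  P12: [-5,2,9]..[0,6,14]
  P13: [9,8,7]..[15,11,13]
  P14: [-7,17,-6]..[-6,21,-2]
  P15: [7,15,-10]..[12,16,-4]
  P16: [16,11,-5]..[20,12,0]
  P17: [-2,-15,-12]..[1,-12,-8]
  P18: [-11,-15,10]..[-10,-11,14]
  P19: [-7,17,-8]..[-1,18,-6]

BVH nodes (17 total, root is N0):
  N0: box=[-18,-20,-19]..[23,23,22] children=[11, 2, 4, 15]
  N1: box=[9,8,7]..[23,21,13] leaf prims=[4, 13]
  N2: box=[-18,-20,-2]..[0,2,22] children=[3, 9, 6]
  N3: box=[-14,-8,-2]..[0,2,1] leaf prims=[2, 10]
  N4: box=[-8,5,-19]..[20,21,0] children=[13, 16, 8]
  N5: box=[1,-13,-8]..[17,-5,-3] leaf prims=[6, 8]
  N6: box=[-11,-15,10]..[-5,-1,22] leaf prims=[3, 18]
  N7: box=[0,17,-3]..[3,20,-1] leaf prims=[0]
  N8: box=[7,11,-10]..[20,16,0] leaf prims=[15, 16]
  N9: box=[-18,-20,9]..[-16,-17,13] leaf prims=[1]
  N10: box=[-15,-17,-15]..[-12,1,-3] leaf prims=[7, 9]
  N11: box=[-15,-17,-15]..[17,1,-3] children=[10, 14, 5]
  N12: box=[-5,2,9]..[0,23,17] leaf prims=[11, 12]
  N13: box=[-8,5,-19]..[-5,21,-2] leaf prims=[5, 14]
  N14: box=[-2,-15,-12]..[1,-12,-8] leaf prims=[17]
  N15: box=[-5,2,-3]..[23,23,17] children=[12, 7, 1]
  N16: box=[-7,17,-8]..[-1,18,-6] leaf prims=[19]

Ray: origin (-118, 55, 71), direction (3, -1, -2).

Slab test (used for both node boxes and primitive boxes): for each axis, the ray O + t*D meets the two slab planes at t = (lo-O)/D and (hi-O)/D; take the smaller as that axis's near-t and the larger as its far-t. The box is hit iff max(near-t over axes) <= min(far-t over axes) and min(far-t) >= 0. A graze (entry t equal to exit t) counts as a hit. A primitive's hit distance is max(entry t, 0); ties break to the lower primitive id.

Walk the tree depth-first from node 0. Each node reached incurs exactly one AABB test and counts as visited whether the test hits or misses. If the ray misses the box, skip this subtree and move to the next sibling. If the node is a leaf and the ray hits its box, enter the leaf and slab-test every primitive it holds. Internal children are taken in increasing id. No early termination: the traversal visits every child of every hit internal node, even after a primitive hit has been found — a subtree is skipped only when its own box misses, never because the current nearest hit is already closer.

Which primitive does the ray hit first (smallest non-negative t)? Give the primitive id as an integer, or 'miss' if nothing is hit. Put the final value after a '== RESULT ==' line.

Traverse from the root:
N0 x:[100/3,47] y:[32,75] z:[49/2,45] -> hit [100/3,45], descend [2, 4, 11, 15]
  N2 x:[100/3,118/3] y:[53,75] z:[49/2,73/2] -> miss, prune
  N4 x:[110/3,46] y:[34,50] z:[71/2,45] -> hit [110/3,45], descend [8, 13, 16]
    N8 x:[125/3,46] y:[39,44] z:[71/2,81/2] -> miss, prune
    N13 x:[110/3,113/3] y:[34,50] z:[73/2,45] -> hit [110/3,113/3] leaf, test {P5(miss), P14@t=37}
    N16 x:[37,39] y:[37,38] z:[77/2,79/2] -> miss, prune
  N11 x:[103/3,45] y:[54,72] z:[37,43] -> miss, prune
  N15 x:[113/3,47] y:[32,53] z:[27,37] -> miss, prune

Summary -> nodes [0, 2, 4, 8, 13, 16, 11, 15]; box-tests=8; leaf-entries=1; first=P14

== RESULT ==
14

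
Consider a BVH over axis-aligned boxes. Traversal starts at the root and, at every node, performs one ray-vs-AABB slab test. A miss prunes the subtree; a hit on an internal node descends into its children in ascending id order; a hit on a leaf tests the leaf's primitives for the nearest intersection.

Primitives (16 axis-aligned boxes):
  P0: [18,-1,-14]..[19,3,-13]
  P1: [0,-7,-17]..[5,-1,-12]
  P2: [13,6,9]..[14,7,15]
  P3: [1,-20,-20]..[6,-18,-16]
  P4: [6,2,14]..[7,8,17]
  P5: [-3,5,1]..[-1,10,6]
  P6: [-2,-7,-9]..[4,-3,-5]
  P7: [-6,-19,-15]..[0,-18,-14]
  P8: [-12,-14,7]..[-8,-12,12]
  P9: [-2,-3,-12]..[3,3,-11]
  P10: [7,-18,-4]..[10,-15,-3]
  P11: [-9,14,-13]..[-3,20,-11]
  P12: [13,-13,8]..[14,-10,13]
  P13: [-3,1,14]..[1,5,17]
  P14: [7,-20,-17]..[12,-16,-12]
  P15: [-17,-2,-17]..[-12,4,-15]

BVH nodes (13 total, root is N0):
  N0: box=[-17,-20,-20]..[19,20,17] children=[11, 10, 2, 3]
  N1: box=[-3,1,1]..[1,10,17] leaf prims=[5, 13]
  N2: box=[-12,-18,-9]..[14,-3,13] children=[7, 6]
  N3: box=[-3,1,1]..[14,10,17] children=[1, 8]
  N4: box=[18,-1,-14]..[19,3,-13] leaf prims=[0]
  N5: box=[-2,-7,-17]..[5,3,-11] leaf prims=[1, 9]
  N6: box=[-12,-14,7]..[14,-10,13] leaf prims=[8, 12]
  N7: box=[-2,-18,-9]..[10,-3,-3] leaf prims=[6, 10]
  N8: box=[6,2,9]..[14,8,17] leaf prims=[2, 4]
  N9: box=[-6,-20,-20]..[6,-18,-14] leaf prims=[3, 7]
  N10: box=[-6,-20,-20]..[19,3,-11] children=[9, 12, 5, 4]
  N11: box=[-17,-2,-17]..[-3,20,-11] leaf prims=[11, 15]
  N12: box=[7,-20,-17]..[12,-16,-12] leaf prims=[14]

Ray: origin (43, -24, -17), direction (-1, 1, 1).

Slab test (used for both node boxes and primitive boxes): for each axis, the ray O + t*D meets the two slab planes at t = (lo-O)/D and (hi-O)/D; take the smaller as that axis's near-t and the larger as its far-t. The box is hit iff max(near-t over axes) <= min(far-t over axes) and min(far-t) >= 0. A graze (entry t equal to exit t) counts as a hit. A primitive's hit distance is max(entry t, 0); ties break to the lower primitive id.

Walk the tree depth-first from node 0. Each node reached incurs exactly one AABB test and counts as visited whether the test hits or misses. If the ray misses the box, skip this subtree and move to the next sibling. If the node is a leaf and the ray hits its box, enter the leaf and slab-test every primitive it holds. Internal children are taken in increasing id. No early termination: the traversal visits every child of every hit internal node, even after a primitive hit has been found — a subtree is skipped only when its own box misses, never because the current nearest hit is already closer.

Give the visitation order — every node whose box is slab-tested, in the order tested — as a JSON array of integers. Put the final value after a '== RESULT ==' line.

Trace the traversal:
N0 x:[24,60] y:[4,44] z:[-3,34] -> hit [24,34], descend [2, 3, 10, 11]
  N2 x:[29,55] y:[6,21] z:[8,30] -> miss, prune
  N3 x:[29,46] y:[25,34] z:[18,34] -> hit [29,34], descend [1, 8]
    N1 x:[42,46] y:[25,34] z:[18,34] -> miss, prune
    N8 x:[29,37] y:[26,32] z:[26,34] -> hit [29,32] leaf, test {P2@t=30, P4(miss)}
  N10 x:[24,49] y:[4,27] z:[-3,6] -> miss, prune
  N11 x:[46,60] y:[22,44] z:[0,6] -> miss, prune

order=[0, 2, 3, 1, 8, 10, 11]  |boxes|=7  |leaves|=1  hit=P2

== RESULT ==
[0, 2, 3, 1, 8, 10, 11]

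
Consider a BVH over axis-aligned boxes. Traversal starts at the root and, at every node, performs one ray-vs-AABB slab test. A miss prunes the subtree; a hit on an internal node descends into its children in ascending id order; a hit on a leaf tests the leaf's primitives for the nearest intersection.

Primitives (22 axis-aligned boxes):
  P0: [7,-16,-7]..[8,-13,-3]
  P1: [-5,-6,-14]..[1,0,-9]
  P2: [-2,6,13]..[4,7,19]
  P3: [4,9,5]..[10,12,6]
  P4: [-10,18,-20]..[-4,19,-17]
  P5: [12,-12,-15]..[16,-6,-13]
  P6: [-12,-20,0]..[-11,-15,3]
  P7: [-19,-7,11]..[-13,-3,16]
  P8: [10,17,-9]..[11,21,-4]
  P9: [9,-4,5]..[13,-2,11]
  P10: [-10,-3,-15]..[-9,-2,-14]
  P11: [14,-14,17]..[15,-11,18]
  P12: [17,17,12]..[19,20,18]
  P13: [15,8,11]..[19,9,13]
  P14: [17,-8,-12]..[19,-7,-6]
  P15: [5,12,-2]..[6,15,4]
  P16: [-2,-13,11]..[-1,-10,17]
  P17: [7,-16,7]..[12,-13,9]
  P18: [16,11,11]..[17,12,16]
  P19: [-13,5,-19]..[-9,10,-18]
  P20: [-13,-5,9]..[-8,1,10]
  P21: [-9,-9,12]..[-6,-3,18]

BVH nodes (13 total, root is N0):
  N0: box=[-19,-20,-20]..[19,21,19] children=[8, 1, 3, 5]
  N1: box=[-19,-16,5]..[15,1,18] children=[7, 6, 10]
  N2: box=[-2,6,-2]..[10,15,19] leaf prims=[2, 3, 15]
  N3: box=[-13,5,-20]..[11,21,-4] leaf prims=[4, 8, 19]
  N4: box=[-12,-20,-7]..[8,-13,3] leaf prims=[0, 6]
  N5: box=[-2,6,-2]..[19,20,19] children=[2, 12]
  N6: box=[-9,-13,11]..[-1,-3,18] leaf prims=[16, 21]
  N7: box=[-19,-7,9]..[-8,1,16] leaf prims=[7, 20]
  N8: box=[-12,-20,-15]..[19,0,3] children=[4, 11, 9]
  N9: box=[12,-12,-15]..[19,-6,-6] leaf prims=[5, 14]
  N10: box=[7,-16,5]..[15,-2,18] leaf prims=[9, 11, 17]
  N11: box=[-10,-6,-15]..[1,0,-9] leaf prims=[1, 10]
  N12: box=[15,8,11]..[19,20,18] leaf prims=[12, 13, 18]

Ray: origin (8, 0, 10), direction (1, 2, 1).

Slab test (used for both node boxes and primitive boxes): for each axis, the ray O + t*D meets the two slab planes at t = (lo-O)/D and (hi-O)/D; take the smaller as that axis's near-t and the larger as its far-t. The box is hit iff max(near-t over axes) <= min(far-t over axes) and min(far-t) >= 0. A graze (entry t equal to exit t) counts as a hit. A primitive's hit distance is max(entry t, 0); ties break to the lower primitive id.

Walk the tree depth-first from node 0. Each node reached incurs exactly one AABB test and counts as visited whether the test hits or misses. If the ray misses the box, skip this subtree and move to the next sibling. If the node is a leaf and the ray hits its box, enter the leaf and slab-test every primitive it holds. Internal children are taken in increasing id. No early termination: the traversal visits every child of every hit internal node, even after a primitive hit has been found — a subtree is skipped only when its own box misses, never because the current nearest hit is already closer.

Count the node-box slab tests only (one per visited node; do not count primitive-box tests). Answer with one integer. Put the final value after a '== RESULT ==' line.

Traverse from the root:
N0 x:[-27,11] y:[-10,21/2] z:[-30,9] -> hit [-10,9], descend [1, 3, 5, 8]
  N1 x:[-27,7] y:[-8,1/2] z:[-5,8] -> hit [-5,1/2], descend [6, 7, 10]
    N6 x:[-17,-9] y:[-13/2,-3/2] z:[1,8] -> miss, prune
    N7 x:[-27,-16] y:[-7/2,1/2] z:[-1,6] -> miss, prune
    N10 x:[-1,7] y:[-8,-1] z:[-5,8] -> miss, prune
  N3 x:[-21,3] y:[5/2,21/2] z:[-30,-14] -> miss, prune
  N5 x:[-10,11] y:[3,10] z:[-12,9] -> hit [3,9], descend [2, 12]
    N2 x:[-10,2] y:[3,15/2] z:[-12,9] -> miss, prune
    N12 x:[7,11] y:[4,10] z:[1,8] -> hit [7,8] leaf, test {P12(miss), P13(miss), P18(miss)}
  N8 x:[-20,11] y:[-10,0] z:[-25,-7] -> miss, prune

Visited [0, 1, 6, 7, 10, 3, 5, 2, 12, 8]. Tests: 10 box, 1 leaf. Nearest: miss.

== RESULT ==
10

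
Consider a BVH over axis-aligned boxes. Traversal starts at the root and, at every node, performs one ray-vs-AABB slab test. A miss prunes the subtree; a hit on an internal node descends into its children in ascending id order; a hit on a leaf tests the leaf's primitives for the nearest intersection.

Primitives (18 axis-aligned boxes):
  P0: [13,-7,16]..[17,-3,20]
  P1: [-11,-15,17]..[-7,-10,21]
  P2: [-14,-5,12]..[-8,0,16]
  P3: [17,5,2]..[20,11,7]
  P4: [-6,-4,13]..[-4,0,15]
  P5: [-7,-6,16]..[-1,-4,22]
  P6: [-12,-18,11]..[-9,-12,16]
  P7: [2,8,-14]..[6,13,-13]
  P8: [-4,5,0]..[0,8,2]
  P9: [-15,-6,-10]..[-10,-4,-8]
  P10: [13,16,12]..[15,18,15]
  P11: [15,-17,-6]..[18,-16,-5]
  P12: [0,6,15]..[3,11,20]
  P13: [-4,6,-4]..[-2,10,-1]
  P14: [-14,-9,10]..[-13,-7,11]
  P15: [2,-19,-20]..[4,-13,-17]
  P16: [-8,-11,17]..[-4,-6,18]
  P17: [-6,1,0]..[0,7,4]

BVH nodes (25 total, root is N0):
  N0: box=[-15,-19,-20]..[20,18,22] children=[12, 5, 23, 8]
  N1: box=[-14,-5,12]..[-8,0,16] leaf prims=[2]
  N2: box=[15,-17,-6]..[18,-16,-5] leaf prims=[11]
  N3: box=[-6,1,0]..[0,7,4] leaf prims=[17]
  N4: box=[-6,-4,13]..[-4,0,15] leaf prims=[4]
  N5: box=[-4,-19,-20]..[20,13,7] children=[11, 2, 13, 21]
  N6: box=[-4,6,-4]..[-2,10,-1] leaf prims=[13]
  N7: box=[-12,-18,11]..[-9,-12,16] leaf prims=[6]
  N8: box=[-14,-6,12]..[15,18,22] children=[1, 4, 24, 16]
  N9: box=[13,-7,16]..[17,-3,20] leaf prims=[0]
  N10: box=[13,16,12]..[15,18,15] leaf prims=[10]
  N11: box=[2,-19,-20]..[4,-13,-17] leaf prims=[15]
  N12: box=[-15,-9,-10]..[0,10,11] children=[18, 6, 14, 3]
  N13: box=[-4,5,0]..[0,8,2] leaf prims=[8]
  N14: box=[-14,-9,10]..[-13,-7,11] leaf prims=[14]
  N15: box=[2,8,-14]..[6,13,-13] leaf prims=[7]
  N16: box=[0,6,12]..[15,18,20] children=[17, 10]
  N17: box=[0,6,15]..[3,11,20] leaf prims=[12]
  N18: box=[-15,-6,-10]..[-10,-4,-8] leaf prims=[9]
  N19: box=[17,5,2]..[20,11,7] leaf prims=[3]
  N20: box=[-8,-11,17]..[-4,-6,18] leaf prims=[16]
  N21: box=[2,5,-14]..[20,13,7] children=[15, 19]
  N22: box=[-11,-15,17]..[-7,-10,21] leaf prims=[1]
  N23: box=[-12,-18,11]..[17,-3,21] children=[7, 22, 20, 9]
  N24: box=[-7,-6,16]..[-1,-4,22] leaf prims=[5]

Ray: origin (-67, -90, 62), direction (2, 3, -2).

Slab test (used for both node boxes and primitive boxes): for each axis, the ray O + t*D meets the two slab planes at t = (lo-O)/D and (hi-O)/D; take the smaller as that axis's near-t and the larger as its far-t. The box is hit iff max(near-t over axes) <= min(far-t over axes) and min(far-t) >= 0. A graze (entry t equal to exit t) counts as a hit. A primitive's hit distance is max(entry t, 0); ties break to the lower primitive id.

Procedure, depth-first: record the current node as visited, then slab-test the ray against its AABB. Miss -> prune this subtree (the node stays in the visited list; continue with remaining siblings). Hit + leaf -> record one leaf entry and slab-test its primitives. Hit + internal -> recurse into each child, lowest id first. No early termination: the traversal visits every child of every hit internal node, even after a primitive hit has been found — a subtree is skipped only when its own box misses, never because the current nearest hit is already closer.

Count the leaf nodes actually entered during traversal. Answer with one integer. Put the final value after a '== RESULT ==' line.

Traverse from the root:
N0 x:[26,87/2] y:[71/3,36] z:[20,41] -> hit [26,36], descend [5, 8, 12, 23]
  N5 x:[63/2,87/2] y:[71/3,103/3] z:[55/2,41] -> hit [63/2,103/3], descend [2, 11, 13, 21]
    N2 x:[41,85/2] y:[73/3,74/3] z:[67/2,34] -> miss, prune
    N11 x:[69/2,71/2] y:[71/3,77/3] z:[79/2,41] -> miss, prune
    N13 x:[63/2,67/2] y:[95/3,98/3] z:[30,31] -> miss, prune
    N21 x:[69/2,87/2] y:[95/3,103/3] z:[55/2,38] -> miss, prune
  N8 x:[53/2,41] y:[28,36] z:[20,25] -> miss, prune
  N12 x:[26,67/2] y:[27,100/3] z:[51/2,36] -> hit [27,100/3], descend [3, 6, 14, 18]
    N3 x:[61/2,67/2] y:[91/3,97/3] z:[29,31] -> hit [61/2,31] leaf, test {P17@t=61/2}
    N6 x:[63/2,65/2] y:[32,100/3] z:[63/2,33] -> hit [32,65/2] leaf, test {P13@t=32}
    N14 x:[53/2,27] y:[27,83/3] z:[51/2,26] -> miss, prune
    N18 x:[26,57/2] y:[28,86/3] z:[35,36] -> miss, prune
  N23 x:[55/2,42] y:[24,29] z:[41/2,51/2] -> miss, prune

order=[0, 5, 2, 11, 13, 21, 8, 12, 3, 6, 14, 18, 23]  |boxes|=13  |leaves|=2  hit=P17

== RESULT ==
2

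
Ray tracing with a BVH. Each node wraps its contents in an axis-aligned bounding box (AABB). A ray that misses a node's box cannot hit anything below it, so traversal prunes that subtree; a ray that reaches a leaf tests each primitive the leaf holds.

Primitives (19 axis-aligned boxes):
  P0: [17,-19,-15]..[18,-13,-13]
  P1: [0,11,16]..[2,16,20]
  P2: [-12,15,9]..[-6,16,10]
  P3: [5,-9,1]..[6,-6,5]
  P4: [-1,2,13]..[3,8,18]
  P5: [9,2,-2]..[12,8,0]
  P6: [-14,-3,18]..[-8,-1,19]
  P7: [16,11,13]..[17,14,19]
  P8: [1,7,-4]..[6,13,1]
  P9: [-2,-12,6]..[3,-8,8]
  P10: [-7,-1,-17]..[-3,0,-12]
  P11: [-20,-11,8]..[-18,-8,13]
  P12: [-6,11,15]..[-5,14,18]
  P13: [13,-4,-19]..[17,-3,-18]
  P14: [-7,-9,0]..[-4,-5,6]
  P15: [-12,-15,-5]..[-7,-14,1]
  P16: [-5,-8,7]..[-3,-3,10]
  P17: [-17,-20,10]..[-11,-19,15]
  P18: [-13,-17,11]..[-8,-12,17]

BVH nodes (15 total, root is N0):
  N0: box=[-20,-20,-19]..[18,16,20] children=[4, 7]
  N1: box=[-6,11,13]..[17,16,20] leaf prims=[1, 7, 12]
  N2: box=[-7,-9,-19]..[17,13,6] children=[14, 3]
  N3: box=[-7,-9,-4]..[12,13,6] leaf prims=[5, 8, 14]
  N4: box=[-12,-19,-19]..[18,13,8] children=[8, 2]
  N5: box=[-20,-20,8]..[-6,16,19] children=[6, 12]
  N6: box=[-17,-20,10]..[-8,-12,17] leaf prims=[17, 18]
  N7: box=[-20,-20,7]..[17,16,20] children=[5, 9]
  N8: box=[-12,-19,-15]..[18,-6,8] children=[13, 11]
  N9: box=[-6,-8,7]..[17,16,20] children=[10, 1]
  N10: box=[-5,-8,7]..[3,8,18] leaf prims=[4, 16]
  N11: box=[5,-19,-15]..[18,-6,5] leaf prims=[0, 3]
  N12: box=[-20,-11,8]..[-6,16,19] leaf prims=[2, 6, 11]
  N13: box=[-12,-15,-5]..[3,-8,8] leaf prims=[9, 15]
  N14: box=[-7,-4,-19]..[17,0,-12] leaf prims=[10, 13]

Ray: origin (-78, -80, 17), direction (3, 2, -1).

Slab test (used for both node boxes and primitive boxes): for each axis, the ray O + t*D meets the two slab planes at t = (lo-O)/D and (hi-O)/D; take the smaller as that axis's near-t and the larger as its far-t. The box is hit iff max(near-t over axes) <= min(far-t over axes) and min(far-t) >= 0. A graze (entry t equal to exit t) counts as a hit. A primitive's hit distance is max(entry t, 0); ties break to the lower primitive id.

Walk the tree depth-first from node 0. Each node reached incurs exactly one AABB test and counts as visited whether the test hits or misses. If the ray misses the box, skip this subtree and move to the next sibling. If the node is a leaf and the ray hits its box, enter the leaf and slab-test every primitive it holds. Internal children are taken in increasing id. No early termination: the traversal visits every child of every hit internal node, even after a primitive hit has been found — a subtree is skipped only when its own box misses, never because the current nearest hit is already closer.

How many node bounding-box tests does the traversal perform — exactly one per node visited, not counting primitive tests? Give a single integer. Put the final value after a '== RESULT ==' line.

Traverse from the root:
N0 x:[58/3,32] y:[30,48] z:[-3,36] -> hit [30,32], descend [4, 7]
  N4 x:[22,32] y:[61/2,93/2] z:[9,36] -> hit [61/2,32], descend [2, 8]
    N2 x:[71/3,95/3] y:[71/2,93/2] z:[11,36] -> miss, prune
    N8 x:[22,32] y:[61/2,37] z:[9,32] -> hit [61/2,32], descend [11, 13]
      N11 x:[83/3,32] y:[61/2,37] z:[12,32] -> hit [61/2,32] leaf, test {P0@t=95/3, P3(miss)}
      N13 x:[22,27] y:[65/2,36] z:[9,22] -> miss, prune
  N7 x:[58/3,95/3] y:[30,48] z:[-3,10] -> miss, prune

Visited [0, 4, 2, 8, 11, 13, 7]. Tests: 7 box, 1 leaf. Nearest: P0.

== RESULT ==
7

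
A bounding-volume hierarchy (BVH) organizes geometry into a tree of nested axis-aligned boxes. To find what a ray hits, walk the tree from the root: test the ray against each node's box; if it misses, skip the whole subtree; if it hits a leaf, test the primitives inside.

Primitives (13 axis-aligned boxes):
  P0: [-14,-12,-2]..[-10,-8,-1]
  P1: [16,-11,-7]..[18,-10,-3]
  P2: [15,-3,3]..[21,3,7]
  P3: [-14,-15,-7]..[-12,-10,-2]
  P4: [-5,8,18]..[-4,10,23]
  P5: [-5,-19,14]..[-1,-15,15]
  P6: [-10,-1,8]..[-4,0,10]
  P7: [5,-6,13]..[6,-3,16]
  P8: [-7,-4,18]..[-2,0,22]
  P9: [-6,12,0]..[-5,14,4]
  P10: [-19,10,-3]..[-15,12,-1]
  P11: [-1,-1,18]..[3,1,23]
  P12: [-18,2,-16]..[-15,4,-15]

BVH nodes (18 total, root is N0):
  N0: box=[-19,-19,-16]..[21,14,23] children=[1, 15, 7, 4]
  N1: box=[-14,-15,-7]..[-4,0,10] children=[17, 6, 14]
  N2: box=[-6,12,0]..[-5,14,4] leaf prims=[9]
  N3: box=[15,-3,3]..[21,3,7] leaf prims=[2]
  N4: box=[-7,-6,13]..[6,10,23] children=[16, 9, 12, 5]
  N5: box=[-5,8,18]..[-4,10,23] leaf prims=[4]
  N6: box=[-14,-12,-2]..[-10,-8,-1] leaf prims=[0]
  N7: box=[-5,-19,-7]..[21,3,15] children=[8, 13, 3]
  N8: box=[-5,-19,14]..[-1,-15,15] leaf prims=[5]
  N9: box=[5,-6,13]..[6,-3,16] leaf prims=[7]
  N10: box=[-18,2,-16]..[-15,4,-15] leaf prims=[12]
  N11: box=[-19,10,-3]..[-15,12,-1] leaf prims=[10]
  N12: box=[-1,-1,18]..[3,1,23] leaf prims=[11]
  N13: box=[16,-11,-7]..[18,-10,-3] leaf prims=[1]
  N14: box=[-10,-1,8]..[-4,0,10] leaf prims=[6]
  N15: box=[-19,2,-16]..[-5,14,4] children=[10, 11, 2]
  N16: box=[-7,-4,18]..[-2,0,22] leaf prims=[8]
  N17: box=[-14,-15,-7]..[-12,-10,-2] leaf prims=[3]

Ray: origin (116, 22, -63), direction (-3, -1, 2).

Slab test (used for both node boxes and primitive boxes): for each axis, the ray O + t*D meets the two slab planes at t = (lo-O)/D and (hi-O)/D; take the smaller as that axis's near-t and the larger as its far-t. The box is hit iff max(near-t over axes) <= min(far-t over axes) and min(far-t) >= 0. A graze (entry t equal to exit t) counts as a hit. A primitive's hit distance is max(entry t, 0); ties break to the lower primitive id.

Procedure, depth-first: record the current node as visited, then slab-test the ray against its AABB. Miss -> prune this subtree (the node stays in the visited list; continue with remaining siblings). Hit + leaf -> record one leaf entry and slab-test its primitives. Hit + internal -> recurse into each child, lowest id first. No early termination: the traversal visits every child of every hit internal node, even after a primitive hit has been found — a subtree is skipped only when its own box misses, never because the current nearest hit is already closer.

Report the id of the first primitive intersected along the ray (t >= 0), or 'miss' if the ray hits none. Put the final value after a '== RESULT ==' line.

Trace the traversal:
N0 x:[95/3,45] y:[8,41] z:[47/2,43] -> hit [95/3,41], descend [1, 4, 7, 15]
  N1 x:[40,130/3] y:[22,37] z:[28,73/2] -> miss, prune
  N4 x:[110/3,41] y:[12,28] z:[38,43] -> miss, prune
  N7 x:[95/3,121/3] y:[19,41] z:[28,39] -> hit [95/3,39], descend [3, 8, 13]
    N3 x:[95/3,101/3] y:[19,25] z:[33,35] -> miss, prune
    N8 x:[39,121/3] y:[37,41] z:[77/2,39] -> hit [39,39] leaf, test {P5@t=39}
    N13 x:[98/3,100/3] y:[32,33] z:[28,30] -> miss, prune
  N15 x:[121/3,45] y:[8,20] z:[47/2,67/2] -> miss, prune

order=[0, 1, 4, 7, 3, 8, 13, 15]  |boxes|=8  |leaves|=1  hit=P5

== RESULT ==
5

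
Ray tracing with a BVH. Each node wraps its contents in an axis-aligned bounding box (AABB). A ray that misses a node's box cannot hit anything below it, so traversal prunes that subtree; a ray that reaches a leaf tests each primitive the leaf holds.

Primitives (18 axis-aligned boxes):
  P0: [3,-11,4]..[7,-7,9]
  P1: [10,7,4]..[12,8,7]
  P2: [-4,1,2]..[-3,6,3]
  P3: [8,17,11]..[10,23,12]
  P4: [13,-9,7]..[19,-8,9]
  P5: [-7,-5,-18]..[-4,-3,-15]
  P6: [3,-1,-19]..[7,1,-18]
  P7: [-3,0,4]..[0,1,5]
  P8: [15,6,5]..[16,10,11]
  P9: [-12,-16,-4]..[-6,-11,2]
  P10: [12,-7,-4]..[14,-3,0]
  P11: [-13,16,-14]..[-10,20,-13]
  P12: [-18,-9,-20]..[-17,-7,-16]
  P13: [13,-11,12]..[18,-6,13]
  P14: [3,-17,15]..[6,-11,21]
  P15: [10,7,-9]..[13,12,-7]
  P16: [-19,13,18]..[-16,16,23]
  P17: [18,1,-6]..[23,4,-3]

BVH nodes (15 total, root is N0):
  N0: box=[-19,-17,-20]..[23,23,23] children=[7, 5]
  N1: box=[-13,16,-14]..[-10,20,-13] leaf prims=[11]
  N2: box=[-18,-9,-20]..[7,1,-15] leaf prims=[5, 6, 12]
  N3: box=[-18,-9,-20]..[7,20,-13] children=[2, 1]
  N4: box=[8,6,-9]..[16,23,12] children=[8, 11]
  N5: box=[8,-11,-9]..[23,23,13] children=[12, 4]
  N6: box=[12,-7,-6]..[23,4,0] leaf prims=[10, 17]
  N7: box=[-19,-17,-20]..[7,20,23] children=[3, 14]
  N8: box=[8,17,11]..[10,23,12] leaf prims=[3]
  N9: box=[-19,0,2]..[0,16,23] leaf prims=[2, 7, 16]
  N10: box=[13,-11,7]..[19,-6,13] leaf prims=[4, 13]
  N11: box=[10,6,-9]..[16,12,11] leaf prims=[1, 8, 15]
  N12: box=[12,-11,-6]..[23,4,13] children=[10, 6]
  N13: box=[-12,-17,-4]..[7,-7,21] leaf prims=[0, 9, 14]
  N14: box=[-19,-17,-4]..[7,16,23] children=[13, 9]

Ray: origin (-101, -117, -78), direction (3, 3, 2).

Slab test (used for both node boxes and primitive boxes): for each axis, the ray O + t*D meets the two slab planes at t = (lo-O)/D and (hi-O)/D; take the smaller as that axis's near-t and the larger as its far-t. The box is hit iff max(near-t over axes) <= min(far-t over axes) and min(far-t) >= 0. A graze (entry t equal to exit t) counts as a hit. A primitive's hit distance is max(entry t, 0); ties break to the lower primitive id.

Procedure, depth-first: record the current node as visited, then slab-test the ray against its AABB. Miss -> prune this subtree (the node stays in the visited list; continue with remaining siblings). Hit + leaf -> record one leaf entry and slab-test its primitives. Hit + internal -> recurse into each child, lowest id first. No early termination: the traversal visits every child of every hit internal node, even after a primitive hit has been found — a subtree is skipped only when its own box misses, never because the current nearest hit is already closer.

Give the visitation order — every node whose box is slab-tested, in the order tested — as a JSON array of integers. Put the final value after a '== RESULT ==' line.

Traverse from the root:
N0 x:[82/3,124/3] y:[100/3,140/3] z:[29,101/2] -> hit [100/3,124/3], descend [5, 7]
  N5 x:[109/3,124/3] y:[106/3,140/3] z:[69/2,91/2] -> hit [109/3,124/3], descend [4, 12]
    N4 x:[109/3,39] y:[41,140/3] z:[69/2,45] -> miss, prune
    N12 x:[113/3,124/3] y:[106/3,121/3] z:[36,91/2] -> hit [113/3,121/3], descend [6, 10]
      N6 x:[113/3,124/3] y:[110/3,121/3] z:[36,39] -> hit [113/3,39] leaf, test {P10@t=113/3, P17(miss)}
      N10 x:[38,40] y:[106/3,37] z:[85/2,91/2] -> miss, prune
  N7 x:[82/3,36] y:[100/3,137/3] z:[29,101/2] -> hit [100/3,36], descend [3, 14]
    N3 x:[83/3,36] y:[36,137/3] z:[29,65/2] -> miss, prune
    N14 x:[82/3,36] y:[100/3,133/3] z:[37,101/2] -> miss, prune

Summary -> nodes [0, 5, 4, 12, 6, 10, 7, 3, 14]; box-tests=9; leaf-entries=1; first=P10

== RESULT ==
[0, 5, 4, 12, 6, 10, 7, 3, 14]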